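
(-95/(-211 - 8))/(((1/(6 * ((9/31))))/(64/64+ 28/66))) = 26790/24893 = 1.08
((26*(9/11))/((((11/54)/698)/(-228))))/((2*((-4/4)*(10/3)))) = 1508207688/605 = 2492905.27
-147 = -147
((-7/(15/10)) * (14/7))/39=-28/117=-0.24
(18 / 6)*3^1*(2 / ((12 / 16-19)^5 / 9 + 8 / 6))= -165888 / 2073059305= -0.00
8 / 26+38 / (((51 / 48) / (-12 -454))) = -3683196 / 221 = -16666.05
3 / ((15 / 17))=17 / 5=3.40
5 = 5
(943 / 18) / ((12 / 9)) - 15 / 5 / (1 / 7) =439 / 24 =18.29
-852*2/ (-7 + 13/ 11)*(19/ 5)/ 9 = 14839/ 120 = 123.66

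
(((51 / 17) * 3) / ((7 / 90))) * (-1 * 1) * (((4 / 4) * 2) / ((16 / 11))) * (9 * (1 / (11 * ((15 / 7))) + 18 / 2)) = -90639 / 7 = -12948.43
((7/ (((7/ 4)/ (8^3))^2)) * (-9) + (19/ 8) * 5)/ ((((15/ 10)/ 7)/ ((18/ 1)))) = -905967669/ 2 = -452983834.50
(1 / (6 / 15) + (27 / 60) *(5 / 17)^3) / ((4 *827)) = 49355 / 65008816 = 0.00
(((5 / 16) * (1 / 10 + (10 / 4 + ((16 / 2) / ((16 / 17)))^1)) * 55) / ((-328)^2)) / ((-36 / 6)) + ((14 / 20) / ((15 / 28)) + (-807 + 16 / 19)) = -804.85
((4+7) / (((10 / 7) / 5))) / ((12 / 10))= 385 / 12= 32.08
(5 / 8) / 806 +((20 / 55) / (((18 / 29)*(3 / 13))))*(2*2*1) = 19448653 / 1915056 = 10.16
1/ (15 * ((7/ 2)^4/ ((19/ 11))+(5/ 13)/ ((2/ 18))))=3952/ 5355345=0.00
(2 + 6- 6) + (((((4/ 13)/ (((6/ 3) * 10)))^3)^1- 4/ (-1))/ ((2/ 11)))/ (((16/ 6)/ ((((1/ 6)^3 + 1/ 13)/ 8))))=22857222673/ 10967424000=2.08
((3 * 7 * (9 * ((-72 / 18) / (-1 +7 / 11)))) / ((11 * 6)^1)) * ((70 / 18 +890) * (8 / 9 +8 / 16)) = 1407875 / 36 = 39107.64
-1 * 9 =-9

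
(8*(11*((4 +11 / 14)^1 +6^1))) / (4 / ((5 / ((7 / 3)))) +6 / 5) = 49830 / 161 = 309.50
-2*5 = -10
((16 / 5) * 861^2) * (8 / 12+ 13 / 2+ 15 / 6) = 114657648 / 5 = 22931529.60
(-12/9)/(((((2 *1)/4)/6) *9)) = -16/9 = -1.78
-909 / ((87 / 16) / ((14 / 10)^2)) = -327.66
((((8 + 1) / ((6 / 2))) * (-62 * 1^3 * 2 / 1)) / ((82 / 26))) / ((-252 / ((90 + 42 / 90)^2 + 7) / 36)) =138023.45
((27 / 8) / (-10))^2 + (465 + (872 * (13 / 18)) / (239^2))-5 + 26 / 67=101516111569027 / 220441363200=460.51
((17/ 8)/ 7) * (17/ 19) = 289/ 1064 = 0.27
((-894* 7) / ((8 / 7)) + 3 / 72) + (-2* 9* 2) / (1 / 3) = -134009 / 24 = -5583.71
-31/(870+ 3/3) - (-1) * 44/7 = 38107/6097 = 6.25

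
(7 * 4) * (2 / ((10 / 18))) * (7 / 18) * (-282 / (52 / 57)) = -787626 / 65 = -12117.32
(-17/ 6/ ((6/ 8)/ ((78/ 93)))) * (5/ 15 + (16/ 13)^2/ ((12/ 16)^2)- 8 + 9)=-416432/ 32643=-12.76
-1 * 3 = -3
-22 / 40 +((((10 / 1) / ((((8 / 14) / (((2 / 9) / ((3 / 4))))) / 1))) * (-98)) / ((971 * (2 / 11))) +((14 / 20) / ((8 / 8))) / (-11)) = -4028099 / 1153548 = -3.49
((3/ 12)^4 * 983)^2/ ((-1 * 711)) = -966289/ 46596096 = -0.02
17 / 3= 5.67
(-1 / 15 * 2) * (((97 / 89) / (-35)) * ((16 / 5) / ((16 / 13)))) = 2522 / 233625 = 0.01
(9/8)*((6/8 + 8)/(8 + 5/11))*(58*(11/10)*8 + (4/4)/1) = 590667/992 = 595.43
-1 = -1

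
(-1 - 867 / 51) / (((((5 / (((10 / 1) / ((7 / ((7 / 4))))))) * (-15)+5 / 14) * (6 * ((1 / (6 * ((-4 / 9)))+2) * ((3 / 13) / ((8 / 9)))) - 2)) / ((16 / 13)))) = 129024 / 91715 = 1.41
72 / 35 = 2.06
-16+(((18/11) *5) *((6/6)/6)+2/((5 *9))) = -7223/495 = -14.59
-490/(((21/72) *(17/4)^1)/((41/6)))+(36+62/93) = -135890/51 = -2664.51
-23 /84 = -0.27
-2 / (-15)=2 / 15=0.13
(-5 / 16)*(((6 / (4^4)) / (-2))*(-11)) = -165 / 4096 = -0.04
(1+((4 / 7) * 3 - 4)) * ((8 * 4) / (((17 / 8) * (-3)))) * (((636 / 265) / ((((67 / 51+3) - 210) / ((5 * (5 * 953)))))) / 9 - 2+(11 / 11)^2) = -25690368 / 124831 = -205.80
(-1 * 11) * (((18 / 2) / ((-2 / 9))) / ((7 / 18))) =8019 / 7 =1145.57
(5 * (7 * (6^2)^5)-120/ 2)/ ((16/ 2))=529079025/ 2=264539512.50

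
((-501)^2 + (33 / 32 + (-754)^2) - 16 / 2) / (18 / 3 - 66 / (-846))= 3697629261 / 27424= 134831.87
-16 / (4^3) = -1 / 4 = -0.25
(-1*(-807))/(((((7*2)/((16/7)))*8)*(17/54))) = 43578/833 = 52.31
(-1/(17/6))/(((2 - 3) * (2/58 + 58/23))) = 4002/28985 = 0.14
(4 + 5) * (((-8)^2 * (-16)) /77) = -9216 /77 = -119.69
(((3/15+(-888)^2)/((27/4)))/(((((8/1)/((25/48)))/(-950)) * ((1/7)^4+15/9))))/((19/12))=-1183309140125/432288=-2737316.65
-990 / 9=-110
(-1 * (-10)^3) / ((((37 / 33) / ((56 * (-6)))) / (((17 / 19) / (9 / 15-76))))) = 942480000 / 265031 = 3556.11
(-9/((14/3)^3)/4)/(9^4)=-1/296352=-0.00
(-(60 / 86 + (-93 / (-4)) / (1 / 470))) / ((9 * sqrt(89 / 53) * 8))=-104425 * sqrt(4717) / 61232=-117.13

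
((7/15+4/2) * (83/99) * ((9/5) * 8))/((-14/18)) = -73704/1925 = -38.29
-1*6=-6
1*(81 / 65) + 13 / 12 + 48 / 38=3.59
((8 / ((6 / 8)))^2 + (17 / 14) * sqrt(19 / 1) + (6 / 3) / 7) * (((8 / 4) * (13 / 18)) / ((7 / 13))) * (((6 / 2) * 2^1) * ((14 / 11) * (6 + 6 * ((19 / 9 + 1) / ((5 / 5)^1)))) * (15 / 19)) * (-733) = -1317466580560 / 39501 - 1558372660 * sqrt(19) / 4389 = -34900424.83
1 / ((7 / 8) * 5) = 8 / 35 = 0.23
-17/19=-0.89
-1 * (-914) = 914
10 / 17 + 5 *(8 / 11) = 790 / 187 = 4.22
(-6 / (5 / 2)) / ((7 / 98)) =-168 / 5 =-33.60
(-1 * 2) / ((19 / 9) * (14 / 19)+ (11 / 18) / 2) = -72 / 67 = -1.07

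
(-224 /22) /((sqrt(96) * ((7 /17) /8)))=-272 * sqrt(6) /33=-20.19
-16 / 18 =-8 / 9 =-0.89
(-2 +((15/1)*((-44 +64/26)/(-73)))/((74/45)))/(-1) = -112024/35113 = -3.19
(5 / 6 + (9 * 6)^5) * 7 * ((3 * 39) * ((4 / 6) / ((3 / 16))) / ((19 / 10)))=703730817007.72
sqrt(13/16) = 0.90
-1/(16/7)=-7/16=-0.44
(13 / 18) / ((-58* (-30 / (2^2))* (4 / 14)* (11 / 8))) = 182 / 43065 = 0.00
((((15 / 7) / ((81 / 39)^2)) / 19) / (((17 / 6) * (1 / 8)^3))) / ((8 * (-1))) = -108160 / 183141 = -0.59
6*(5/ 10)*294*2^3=7056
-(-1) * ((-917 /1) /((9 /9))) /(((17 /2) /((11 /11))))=-107.88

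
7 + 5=12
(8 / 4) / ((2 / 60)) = 60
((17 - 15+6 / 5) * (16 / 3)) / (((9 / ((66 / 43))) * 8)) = 704 / 1935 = 0.36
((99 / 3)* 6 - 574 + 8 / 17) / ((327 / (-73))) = 155344 / 1853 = 83.83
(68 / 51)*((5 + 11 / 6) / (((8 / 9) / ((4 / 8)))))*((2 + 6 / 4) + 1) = 369 / 16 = 23.06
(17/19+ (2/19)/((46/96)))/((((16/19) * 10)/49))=23863/3680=6.48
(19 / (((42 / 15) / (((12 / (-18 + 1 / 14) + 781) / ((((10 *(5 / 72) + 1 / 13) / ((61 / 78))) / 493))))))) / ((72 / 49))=206156579965 / 114456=1801186.31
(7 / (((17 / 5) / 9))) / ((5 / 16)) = 1008 / 17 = 59.29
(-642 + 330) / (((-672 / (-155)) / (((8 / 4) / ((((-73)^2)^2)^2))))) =-2015 / 11290441286517134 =-0.00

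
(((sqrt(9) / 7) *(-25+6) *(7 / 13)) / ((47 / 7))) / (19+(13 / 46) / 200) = -1223600 / 35603581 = -0.03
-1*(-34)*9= 306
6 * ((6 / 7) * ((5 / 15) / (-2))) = -0.86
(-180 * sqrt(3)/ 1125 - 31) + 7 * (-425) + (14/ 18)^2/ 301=-10469891/ 3483 - 4 * sqrt(3)/ 25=-3006.28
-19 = -19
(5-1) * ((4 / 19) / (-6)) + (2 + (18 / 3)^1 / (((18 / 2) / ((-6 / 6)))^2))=992 / 513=1.93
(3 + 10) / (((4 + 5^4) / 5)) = 65 / 629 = 0.10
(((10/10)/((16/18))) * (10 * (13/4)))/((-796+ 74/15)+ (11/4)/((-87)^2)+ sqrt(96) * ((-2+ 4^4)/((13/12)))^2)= 75721493507148312525/759498883957935108389143484+ 5261983797702711456000 * sqrt(6)/189874720989483777097285871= 0.00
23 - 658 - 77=-712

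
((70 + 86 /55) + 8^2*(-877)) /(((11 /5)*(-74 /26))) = 40080352 /4477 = 8952.50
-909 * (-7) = 6363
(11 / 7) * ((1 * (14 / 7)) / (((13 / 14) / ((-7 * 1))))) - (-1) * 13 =-139 / 13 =-10.69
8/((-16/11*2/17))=-187/4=-46.75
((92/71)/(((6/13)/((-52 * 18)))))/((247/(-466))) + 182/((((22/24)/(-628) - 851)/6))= 3298479308832/665487331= 4956.49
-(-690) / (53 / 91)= 62790 / 53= 1184.72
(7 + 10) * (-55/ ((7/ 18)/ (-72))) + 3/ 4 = 4847061/ 28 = 173109.32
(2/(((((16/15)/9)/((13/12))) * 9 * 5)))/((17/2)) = 13/272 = 0.05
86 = 86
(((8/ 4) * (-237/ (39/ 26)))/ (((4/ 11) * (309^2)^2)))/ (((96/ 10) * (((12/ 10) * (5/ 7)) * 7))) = -4345/ 2625586951968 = -0.00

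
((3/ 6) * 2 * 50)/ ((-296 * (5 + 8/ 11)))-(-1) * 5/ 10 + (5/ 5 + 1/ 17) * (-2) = -261085/ 158508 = -1.65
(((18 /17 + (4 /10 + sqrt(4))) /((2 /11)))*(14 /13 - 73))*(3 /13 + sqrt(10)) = -4642.47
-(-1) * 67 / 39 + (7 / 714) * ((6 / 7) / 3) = 2662 / 1547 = 1.72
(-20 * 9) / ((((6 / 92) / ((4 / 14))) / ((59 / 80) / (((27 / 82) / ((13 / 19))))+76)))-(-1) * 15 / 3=-61134.92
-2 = -2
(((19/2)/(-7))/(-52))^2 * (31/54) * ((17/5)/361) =527/143095680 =0.00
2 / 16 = 1 / 8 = 0.12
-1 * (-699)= 699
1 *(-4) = -4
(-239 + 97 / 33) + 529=9667 / 33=292.94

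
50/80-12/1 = -91/8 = -11.38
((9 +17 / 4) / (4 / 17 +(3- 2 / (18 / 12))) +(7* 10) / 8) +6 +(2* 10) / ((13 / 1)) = 58649 / 2522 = 23.25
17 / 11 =1.55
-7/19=-0.37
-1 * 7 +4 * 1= -3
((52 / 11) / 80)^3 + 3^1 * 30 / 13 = 958348561 / 138424000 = 6.92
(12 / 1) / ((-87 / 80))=-320 / 29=-11.03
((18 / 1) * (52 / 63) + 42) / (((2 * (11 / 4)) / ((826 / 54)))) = 46964 / 297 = 158.13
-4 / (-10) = 2 / 5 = 0.40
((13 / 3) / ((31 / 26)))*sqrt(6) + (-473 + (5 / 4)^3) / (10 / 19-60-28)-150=-5127469 / 35456 + 338*sqrt(6) / 93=-135.71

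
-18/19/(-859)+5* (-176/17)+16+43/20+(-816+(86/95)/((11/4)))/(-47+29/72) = -3298956709381/204791011700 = -16.11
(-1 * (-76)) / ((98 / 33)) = 1254 / 49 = 25.59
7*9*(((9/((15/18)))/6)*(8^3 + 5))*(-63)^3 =-73298527533/5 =-14659705506.60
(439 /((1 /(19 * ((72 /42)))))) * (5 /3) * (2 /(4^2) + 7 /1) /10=475437 /28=16979.89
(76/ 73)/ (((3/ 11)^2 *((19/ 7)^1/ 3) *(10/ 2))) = 3388/ 1095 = 3.09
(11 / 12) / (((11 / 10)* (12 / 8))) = 5 / 9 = 0.56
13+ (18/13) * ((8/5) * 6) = 1709/65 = 26.29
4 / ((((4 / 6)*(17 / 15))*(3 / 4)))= 120 / 17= 7.06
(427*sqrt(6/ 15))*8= 3416*sqrt(10)/ 5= 2160.47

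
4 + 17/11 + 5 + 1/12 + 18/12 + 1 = 1733/132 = 13.13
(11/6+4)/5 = 7/6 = 1.17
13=13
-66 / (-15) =22 / 5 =4.40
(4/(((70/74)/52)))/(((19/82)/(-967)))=-610246624/665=-917664.10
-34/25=-1.36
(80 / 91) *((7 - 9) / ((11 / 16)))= -2560 / 1001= -2.56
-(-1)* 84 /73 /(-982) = -42 /35843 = -0.00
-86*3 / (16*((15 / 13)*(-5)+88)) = -0.20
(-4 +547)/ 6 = 181/ 2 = 90.50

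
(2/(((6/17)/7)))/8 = 4.96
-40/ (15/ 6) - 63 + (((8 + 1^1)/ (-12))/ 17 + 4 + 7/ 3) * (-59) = -91813/ 204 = -450.06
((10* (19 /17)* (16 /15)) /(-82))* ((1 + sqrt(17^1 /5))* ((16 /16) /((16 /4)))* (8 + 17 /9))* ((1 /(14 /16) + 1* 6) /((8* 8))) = -8455* sqrt(85) /1053864-42275 /1053864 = -0.11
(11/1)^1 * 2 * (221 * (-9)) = -43758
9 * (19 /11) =171 /11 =15.55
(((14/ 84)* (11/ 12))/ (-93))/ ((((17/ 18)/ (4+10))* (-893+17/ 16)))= 616/ 22562451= 0.00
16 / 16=1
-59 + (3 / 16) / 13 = -58.99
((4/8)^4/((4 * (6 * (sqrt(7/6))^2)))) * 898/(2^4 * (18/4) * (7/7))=449/16128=0.03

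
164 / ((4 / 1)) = 41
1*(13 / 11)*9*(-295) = -34515 / 11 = -3137.73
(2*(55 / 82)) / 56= 55 / 2296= 0.02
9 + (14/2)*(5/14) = 23/2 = 11.50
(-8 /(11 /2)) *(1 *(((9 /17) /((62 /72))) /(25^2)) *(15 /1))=-0.02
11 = 11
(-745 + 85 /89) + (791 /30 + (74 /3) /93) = -178140833 /248310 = -717.41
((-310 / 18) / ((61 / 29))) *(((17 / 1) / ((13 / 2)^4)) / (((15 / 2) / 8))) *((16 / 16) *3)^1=-3912448 / 15679989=-0.25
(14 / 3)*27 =126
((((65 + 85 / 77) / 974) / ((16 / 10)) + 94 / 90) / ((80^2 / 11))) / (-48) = -14672249 / 377008128000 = -0.00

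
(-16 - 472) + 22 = -466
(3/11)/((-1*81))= -0.00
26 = 26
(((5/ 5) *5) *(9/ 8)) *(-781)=-35145/ 8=-4393.12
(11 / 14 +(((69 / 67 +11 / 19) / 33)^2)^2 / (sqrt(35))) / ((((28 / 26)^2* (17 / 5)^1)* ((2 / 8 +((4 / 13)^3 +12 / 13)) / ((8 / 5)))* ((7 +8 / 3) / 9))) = 52254844263914799104* sqrt(35) / 1030353273013987132840886025 +441096084 / 1786530935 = 0.25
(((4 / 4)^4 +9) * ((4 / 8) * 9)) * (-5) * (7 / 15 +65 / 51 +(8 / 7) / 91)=-4273020 / 10829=-394.59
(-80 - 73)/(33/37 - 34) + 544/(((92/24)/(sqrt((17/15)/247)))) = 5661/1225 + 1088 * sqrt(62985)/28405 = 14.23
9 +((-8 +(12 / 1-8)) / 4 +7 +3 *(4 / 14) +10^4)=70111 / 7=10015.86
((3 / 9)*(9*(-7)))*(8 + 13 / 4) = -945 / 4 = -236.25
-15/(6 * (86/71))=-355/172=-2.06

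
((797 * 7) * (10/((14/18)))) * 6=430380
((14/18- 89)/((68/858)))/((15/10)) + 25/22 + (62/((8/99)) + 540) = 3812209/6732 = 566.28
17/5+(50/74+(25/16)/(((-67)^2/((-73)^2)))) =78801921/13287440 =5.93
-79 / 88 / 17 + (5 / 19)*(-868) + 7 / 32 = -25951693 / 113696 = -228.26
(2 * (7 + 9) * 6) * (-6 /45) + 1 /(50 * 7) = -8959 /350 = -25.60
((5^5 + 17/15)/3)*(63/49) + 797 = 74787/35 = 2136.77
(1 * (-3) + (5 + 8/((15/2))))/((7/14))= 6.13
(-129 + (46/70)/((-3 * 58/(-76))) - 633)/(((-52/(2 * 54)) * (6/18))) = 62624232/13195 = 4746.06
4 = 4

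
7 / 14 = 1 / 2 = 0.50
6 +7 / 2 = 19 / 2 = 9.50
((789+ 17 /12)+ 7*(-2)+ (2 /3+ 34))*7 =5677.58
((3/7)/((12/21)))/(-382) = -3/1528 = -0.00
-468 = -468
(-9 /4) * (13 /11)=-117 /44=-2.66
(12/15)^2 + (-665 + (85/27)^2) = -11927336/18225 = -654.45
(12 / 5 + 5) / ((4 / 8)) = 14.80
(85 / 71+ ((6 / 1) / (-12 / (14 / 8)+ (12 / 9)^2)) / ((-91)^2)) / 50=16086883 / 671944000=0.02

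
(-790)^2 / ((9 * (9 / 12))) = 2496400 / 27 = 92459.26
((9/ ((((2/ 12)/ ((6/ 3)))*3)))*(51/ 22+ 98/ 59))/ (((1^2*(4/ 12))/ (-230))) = -64149300/ 649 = -98843.30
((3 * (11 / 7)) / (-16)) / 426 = -11 / 15904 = -0.00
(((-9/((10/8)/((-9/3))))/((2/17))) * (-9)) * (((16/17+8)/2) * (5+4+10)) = -701784/5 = -140356.80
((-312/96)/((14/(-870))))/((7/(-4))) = -5655/49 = -115.41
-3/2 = -1.50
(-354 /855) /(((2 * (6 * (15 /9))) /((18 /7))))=-177 /3325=-0.05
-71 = -71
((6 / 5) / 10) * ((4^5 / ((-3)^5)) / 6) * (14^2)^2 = -19668992 / 6075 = -3237.69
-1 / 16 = -0.06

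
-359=-359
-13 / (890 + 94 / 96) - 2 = -86158 / 42767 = -2.01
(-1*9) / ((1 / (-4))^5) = 9216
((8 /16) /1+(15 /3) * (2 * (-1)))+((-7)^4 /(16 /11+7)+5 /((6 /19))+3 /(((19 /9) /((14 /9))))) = 172302 /589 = 292.53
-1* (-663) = 663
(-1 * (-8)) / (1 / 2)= 16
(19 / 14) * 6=8.14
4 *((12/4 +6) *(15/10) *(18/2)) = 486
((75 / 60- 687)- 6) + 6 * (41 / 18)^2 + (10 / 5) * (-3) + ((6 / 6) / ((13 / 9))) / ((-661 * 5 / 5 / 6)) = -618658867 / 928044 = -666.63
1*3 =3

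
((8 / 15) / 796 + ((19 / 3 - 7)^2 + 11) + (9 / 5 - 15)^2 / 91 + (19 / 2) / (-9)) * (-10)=-100268227 / 814905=-123.04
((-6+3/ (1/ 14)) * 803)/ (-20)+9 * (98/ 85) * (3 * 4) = -22455/ 17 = -1320.88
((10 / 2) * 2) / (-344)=-5 / 172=-0.03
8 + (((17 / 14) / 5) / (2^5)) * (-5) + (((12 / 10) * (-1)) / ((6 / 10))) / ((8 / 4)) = 3119 / 448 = 6.96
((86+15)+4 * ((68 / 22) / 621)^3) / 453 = 32193947530507 / 144394635248523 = 0.22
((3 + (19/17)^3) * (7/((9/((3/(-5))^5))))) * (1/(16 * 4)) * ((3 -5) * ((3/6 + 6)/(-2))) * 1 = -26533143/982600000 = -0.03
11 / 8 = 1.38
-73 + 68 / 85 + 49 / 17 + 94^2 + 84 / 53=8768.27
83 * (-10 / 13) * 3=-2490 / 13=-191.54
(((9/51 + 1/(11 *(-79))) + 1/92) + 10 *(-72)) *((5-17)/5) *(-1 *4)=-6910.21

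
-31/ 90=-0.34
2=2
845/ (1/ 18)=15210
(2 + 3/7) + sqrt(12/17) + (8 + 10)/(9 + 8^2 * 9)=2 * sqrt(51)/17 + 1119/455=3.30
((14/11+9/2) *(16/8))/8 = 127/88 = 1.44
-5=-5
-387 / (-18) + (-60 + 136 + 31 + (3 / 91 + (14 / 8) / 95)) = 4445307 / 34580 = 128.55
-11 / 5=-2.20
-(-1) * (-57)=-57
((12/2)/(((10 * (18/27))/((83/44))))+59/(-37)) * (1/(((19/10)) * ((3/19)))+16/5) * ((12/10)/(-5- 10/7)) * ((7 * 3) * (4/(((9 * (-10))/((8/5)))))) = 32250232/171703125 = 0.19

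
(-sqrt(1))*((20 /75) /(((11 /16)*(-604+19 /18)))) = 384 /596915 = 0.00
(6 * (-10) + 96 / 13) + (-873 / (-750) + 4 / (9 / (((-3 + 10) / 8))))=-746789 / 14625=-51.06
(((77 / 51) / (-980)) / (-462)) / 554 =1 / 166133520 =0.00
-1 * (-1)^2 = -1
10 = 10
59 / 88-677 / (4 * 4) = -7329 / 176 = -41.64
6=6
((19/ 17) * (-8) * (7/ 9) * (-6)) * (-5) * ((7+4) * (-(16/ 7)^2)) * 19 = 81326080/ 357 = 227804.15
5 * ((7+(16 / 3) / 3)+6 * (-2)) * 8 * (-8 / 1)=1031.11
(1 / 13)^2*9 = 9 / 169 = 0.05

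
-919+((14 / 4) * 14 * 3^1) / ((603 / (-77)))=-188492 / 201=-937.77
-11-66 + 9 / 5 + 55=-101 / 5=-20.20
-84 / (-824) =21 / 206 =0.10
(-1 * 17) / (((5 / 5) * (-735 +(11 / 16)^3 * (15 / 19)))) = 1323008 / 57180675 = 0.02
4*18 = 72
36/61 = 0.59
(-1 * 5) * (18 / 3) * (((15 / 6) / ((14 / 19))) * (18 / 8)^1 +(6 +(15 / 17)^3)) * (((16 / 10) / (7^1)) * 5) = -118202265 / 240737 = -491.00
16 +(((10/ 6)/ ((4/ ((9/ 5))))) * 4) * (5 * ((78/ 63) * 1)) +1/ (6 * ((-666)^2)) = 644043319/ 18629352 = 34.57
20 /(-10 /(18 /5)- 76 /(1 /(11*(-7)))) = 180 /52643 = 0.00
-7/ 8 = -0.88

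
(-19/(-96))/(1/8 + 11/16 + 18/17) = 323/3054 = 0.11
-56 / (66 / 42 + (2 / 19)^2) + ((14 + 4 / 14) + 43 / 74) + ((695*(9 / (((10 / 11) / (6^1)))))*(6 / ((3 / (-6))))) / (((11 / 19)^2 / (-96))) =3233101555150825 / 22786302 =141887944.57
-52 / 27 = -1.93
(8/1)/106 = 0.08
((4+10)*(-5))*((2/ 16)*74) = -1295/ 2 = -647.50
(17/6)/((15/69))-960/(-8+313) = 18091/1830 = 9.89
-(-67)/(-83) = -67/83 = -0.81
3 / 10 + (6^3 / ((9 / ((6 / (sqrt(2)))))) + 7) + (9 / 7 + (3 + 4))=1091 / 70 + 72 * sqrt(2)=117.41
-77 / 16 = -4.81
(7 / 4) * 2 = 7 / 2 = 3.50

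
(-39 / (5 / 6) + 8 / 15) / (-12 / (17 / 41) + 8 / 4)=5899 / 3435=1.72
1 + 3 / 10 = 13 / 10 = 1.30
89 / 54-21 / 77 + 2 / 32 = 6833 / 4752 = 1.44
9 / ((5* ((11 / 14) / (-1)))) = -126 / 55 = -2.29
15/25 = 3/5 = 0.60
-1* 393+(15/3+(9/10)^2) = -38719/100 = -387.19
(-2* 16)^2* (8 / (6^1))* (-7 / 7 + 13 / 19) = -8192 / 19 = -431.16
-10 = -10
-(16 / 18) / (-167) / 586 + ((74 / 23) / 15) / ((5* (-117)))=-3531194 / 9875499075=-0.00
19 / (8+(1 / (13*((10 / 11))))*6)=1235 / 553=2.23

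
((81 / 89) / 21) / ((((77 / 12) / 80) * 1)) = 25920 / 47971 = 0.54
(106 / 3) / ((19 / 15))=27.89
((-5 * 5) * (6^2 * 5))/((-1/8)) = 36000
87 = 87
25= 25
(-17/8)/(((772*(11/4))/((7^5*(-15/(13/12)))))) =12857355/55198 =232.93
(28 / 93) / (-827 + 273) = -14 / 25761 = -0.00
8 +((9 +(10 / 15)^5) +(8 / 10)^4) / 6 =9.59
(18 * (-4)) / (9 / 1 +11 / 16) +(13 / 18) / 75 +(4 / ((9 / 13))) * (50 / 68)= -2258329 / 711450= -3.17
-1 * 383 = -383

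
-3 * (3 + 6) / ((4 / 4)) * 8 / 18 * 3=-36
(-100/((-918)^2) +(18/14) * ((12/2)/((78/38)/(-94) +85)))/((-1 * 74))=-20292358439/16563187814418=-0.00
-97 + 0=-97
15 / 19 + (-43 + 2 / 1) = -764 / 19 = -40.21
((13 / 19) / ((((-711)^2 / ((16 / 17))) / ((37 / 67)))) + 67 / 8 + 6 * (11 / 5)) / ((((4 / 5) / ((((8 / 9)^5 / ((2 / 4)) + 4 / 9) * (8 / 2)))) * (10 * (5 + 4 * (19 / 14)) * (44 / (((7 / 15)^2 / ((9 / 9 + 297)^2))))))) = 14860708456805424941 / 165836318445660421294084800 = 0.00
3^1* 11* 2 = 66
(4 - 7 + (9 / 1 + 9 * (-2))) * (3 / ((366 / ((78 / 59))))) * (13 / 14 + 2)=-9594 / 25193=-0.38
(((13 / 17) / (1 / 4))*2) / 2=52 / 17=3.06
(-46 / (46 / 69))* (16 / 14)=-552 / 7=-78.86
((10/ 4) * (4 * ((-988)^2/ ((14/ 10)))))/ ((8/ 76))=463668400/ 7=66238342.86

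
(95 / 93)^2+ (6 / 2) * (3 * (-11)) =-847226 / 8649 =-97.96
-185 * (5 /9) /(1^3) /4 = -925 /36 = -25.69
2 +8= 10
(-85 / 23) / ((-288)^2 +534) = -85 / 1919994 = -0.00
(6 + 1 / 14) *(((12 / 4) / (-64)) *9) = -2295 / 896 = -2.56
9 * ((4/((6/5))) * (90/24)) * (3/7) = 675/14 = 48.21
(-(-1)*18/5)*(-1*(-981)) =17658/5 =3531.60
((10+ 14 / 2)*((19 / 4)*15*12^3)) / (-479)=-2093040 / 479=-4369.60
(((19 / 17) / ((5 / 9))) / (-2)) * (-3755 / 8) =128421 / 272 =472.14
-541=-541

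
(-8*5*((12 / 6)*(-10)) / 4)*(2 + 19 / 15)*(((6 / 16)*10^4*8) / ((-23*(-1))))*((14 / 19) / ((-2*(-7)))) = 19600000 / 437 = 44851.26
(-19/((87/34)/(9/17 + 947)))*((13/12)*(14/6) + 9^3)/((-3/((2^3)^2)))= 257916141440/2349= 109798272.22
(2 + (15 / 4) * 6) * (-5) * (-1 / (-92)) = -1.33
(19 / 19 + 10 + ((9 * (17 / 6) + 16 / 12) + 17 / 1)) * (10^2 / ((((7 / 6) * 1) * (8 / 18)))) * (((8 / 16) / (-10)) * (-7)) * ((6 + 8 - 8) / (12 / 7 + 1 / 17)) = 5285385 / 422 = 12524.61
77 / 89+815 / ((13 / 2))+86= 245573 / 1157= 212.25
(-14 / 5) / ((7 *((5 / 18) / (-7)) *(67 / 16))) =4032 / 1675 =2.41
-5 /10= -0.50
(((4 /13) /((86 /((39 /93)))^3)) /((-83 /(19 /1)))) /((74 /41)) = -131651 /29095796866508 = -0.00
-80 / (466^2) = -20 / 54289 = -0.00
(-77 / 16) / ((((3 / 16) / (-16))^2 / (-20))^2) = -8267812044800 / 81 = -102071753639.51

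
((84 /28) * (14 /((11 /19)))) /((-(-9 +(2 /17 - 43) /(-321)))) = 34561 /4224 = 8.18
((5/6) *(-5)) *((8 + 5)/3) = -325/18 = -18.06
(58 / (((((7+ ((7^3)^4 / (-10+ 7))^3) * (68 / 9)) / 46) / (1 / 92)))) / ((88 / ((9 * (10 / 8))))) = -317115 / 63471829526496665500502703657477632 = -0.00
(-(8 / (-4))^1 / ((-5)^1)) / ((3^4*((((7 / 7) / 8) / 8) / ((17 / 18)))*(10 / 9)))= -0.27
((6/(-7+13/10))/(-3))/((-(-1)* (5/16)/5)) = 320/57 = 5.61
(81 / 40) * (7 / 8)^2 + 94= 244609 / 2560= 95.55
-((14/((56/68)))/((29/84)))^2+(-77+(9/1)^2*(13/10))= -20153837/8410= -2396.41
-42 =-42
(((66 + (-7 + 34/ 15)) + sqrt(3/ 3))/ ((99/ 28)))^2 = 310.14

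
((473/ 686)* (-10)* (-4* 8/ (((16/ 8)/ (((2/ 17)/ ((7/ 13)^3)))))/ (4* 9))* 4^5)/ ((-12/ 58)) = -617190379520/ 54000891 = -11429.26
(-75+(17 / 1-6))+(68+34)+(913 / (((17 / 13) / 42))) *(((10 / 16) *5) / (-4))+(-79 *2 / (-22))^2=-751030017 / 32912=-22819.34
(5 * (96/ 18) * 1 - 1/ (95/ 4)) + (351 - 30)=99073/ 285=347.62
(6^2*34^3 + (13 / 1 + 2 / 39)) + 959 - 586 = 55197872 / 39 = 1415330.05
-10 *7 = -70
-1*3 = -3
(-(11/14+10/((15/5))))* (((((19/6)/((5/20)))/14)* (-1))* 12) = 6574/147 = 44.72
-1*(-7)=7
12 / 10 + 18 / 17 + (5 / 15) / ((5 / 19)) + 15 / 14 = 16411 / 3570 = 4.60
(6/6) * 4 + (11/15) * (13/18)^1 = 1223/270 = 4.53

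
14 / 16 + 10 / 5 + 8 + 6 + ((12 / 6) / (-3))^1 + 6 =533 / 24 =22.21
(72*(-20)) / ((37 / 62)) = -89280 / 37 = -2412.97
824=824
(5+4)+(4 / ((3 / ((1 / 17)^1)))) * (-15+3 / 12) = 7.84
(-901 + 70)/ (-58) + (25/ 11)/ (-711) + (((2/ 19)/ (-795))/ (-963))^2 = 152762912792213423633/ 10664532043221726450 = 14.32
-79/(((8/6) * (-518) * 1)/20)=1185/518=2.29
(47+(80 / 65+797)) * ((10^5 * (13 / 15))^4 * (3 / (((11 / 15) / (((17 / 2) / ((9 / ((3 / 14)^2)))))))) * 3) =41039081200000000000000000 / 1617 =25379765739022881880024.74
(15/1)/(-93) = -5/31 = -0.16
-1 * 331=-331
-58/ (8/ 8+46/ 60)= -1740/ 53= -32.83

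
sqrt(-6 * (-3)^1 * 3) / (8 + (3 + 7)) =sqrt(6) / 6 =0.41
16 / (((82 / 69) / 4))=2208 / 41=53.85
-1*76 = -76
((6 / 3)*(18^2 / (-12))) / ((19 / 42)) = -2268 / 19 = -119.37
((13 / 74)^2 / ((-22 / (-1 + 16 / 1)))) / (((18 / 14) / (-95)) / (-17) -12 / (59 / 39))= 563610775 / 212440686216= 0.00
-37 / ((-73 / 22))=814 / 73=11.15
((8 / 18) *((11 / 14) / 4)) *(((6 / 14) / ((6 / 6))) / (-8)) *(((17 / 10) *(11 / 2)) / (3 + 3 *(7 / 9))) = -2057 / 250880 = -0.01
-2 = -2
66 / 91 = 0.73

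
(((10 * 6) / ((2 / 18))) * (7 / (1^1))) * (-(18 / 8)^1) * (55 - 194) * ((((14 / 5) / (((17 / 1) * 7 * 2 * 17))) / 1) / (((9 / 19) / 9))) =4492341 / 289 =15544.43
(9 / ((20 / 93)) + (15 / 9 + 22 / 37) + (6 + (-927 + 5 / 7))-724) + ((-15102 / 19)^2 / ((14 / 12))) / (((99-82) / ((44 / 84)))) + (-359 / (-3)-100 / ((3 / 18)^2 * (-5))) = 10631256568291 / 667582860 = 15925.00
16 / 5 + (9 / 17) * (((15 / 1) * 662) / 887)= 688114 / 75395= 9.13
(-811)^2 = 657721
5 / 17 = 0.29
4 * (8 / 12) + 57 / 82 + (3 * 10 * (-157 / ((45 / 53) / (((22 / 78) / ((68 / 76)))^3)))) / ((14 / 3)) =-5666771069977 / 167283257778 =-33.88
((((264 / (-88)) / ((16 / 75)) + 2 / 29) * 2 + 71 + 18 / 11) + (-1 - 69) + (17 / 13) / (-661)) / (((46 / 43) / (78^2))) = -2797072588089 / 19399028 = -144186.22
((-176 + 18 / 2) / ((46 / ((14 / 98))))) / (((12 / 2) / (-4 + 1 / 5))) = 3173 / 9660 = 0.33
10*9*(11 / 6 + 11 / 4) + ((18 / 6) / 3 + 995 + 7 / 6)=4229 / 3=1409.67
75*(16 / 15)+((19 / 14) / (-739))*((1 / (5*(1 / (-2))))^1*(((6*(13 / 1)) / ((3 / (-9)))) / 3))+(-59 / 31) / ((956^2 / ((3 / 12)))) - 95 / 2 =95097033482317 / 2931230375360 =32.44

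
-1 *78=-78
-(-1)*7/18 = 7/18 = 0.39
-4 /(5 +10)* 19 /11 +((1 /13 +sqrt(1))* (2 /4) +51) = 109562 /2145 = 51.08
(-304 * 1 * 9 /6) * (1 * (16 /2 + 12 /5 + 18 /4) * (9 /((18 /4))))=-67944 /5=-13588.80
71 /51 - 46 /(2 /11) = -12832 /51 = -251.61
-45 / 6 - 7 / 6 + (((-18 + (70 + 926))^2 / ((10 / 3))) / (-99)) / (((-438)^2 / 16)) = -7833022 / 879285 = -8.91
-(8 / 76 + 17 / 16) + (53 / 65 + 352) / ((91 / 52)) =27725003 / 138320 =200.44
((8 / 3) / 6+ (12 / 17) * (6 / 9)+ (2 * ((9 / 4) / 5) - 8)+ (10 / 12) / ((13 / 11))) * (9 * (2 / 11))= -108994 / 12155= -8.97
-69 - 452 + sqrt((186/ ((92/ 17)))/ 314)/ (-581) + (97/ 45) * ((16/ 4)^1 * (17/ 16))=-92131/ 180 - sqrt(5708991)/ 4195982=-511.84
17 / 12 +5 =77 / 12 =6.42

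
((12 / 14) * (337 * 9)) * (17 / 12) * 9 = 464049 / 14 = 33146.36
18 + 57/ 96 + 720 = 23635/ 32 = 738.59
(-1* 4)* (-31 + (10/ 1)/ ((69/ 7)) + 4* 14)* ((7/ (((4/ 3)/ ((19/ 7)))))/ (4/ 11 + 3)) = -375155/ 851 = -440.84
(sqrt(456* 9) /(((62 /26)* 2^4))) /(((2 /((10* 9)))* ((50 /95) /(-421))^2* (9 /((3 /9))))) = 831792013* sqrt(114) /4960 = 1790546.05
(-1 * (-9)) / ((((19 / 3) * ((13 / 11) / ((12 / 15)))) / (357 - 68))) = 343332 / 1235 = 278.00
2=2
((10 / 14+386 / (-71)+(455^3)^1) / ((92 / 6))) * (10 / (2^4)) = 175558485105 / 45724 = 3839525.96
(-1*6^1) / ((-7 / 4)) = 3.43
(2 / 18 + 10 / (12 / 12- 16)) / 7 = -5 / 63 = -0.08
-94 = -94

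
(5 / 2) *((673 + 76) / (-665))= -2.82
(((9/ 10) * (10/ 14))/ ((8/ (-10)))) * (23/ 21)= -345/ 392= -0.88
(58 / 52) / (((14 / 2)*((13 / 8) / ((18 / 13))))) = 2088 / 15379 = 0.14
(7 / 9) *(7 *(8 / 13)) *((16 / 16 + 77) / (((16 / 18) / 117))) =34398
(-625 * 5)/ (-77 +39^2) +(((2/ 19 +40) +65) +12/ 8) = 150813/ 1444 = 104.44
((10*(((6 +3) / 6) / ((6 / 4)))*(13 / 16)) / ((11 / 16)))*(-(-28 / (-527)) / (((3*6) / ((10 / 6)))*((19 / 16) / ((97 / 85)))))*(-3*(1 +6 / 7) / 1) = 5245760 / 16851879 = 0.31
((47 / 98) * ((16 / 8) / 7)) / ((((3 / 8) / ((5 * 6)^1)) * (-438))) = -1880 / 75117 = -0.03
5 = 5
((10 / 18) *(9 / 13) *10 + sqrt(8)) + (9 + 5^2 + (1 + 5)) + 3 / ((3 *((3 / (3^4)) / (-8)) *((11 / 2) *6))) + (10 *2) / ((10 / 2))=2 *sqrt(2) + 5906 / 143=44.13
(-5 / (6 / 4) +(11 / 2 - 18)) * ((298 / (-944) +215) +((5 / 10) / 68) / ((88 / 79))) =-14401604515 / 4236672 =-3399.27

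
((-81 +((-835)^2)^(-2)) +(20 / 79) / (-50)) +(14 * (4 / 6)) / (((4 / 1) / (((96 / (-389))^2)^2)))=-71225771131101179221771386 / 879369500054740899199375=-81.00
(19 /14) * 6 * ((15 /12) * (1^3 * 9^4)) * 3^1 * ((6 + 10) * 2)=6411034.29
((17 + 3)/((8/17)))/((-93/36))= -16.45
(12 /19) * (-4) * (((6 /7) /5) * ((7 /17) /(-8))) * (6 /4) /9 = 6 /1615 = 0.00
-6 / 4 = -3 / 2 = -1.50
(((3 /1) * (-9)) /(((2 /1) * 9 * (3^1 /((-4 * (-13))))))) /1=-26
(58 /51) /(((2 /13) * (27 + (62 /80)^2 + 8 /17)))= 0.26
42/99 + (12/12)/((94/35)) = 2471/3102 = 0.80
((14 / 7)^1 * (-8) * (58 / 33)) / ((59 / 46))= -42688 / 1947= -21.93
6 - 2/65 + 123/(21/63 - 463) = 514559/90220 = 5.70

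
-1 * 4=-4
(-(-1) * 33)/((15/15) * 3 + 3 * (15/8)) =88/23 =3.83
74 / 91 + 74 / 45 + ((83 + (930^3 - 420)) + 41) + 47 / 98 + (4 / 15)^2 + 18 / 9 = 230568850637239 / 286650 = 804356709.01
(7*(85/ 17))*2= 70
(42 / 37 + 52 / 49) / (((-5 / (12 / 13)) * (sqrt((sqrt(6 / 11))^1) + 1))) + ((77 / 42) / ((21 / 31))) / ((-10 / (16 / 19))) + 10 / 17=0.14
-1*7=-7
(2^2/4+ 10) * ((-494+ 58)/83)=-4796/83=-57.78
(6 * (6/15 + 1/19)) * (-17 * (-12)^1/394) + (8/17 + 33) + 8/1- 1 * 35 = 2506022/318155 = 7.88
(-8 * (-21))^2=28224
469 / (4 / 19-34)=-8911 / 642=-13.88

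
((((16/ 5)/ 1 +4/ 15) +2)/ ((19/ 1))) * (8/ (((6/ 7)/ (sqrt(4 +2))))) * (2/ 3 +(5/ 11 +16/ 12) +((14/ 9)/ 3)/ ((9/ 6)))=18.42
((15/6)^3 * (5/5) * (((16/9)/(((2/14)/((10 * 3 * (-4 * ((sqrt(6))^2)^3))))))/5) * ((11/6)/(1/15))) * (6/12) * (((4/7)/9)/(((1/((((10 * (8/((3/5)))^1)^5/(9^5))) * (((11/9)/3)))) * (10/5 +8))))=-9912320000000000000/387420489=-25585430511.39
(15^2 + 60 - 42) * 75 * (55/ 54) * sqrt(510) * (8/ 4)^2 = 74250 * sqrt(510) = 1676801.08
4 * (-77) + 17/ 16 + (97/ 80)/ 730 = -17925053/ 58400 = -306.94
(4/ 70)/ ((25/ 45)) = 18/ 175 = 0.10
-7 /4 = -1.75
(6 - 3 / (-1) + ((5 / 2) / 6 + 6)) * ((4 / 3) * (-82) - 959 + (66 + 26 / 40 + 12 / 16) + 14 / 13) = -1803491 / 117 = -15414.45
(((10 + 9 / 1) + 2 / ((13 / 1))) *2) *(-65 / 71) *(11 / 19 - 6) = 256470 / 1349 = 190.12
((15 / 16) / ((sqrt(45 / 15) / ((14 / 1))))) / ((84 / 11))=55 * sqrt(3) / 96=0.99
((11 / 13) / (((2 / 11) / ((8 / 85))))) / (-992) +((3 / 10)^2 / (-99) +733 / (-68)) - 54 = -976388607 / 15072200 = -64.78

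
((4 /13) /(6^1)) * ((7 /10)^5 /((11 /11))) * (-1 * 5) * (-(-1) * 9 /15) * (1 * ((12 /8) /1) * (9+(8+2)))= -957999 /1300000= -0.74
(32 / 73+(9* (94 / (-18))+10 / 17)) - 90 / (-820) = -4667177 / 101762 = -45.86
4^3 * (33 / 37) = 2112 / 37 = 57.08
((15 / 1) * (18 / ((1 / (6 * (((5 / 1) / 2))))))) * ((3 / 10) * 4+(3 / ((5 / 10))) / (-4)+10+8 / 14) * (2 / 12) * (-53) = -5144445 / 14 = -367460.36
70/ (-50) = -7/ 5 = -1.40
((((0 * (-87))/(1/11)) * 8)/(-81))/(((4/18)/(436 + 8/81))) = 0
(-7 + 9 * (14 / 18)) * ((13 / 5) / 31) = 0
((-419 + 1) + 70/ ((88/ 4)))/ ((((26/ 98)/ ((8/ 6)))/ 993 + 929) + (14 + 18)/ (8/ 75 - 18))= -6019260156/ 13454398669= -0.45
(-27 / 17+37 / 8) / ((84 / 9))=177 / 544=0.33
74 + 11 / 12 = 899 / 12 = 74.92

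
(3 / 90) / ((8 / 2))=1 / 120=0.01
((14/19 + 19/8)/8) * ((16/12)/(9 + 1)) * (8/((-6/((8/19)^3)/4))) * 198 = -2663936/651605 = -4.09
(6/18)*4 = 4/3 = 1.33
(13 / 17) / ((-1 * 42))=-13 / 714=-0.02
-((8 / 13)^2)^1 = -64 / 169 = -0.38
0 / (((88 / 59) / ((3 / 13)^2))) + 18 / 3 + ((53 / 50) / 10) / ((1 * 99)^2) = 29403053 / 4900500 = 6.00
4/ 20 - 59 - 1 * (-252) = 966/ 5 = 193.20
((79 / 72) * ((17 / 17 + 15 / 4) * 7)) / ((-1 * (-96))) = 10507 / 27648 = 0.38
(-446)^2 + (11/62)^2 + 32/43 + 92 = 32894558547/165292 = 199008.78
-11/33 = -1/3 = -0.33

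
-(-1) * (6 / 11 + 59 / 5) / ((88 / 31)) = 21049 / 4840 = 4.35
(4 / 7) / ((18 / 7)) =2 / 9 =0.22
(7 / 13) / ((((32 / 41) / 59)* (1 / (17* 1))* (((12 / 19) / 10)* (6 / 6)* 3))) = 27346795 / 7488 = 3652.08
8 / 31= 0.26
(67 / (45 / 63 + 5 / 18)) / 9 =938 / 125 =7.50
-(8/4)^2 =-4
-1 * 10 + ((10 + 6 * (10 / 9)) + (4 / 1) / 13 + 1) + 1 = 350 / 39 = 8.97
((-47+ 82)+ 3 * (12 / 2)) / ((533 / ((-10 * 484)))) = -256520 / 533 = -481.28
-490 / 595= -14 / 17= -0.82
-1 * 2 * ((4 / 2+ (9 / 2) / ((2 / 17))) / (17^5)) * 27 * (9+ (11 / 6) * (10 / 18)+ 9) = -165347 / 5679428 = -0.03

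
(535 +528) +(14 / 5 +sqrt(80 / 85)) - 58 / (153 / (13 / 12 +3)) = 4 *sqrt(17) / 17 +4884917 / 4590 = 1065.22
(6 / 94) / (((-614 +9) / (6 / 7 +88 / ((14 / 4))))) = -78 / 28435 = -0.00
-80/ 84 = -20/ 21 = -0.95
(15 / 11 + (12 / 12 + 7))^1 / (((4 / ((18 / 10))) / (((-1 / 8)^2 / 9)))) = 103 / 14080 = 0.01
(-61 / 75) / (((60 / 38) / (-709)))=821731 / 2250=365.21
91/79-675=-673.85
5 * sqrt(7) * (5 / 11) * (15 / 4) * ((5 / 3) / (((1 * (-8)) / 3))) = -14.09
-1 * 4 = -4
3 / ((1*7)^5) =3 / 16807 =0.00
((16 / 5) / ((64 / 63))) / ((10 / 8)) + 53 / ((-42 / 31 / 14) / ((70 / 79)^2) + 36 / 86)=8776036493 / 48227775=181.97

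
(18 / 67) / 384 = 3 / 4288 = 0.00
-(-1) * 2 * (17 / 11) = 34 / 11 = 3.09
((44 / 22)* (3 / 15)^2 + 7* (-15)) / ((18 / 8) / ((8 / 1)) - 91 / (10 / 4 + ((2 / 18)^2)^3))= 31862189536 / 10968562575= 2.90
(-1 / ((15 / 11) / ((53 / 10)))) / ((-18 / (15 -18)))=-583 / 900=-0.65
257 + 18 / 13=3359 / 13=258.38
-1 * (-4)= 4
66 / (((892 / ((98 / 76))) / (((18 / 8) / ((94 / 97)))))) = 1411641 / 6372448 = 0.22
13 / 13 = 1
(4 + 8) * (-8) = -96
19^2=361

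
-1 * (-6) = 6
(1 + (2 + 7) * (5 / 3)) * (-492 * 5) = -39360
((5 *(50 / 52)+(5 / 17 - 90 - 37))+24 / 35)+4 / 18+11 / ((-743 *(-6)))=-6257965592 / 51723945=-120.99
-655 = -655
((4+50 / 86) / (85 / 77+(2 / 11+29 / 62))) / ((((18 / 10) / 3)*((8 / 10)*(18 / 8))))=2137450 / 883521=2.42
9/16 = 0.56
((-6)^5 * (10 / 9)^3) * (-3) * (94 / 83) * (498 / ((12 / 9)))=13536000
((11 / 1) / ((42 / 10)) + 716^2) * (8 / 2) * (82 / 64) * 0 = 0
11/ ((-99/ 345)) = -115/ 3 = -38.33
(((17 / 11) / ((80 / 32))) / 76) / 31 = 17 / 64790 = 0.00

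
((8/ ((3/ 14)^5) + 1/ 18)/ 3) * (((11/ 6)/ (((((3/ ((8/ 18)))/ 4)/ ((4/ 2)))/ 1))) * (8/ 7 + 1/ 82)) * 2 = 167354143528/ 5649021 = 29625.34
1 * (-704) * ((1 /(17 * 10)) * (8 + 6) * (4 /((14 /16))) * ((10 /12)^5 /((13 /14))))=-6160000 /53703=-114.70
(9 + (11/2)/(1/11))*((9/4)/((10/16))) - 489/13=13818/65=212.58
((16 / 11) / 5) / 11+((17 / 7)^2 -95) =-2640646 / 29645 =-89.08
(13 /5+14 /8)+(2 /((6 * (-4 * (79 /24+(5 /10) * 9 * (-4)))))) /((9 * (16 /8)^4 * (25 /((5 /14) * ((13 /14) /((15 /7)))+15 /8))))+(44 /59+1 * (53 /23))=1071950507777 /144855950400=7.40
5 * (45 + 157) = 1010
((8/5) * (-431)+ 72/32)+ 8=-679.35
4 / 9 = 0.44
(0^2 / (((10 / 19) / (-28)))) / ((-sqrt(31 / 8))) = 0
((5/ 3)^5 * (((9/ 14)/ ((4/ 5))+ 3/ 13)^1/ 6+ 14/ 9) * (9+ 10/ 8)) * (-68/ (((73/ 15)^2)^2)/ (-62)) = 30824552734375/ 69216282311904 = 0.45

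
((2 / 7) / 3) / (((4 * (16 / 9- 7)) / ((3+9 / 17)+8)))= -42 / 799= -0.05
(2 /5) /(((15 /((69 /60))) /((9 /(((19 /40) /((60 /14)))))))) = 1656 /665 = 2.49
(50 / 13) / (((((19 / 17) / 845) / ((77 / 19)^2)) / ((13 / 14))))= 44347.41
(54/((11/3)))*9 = 1458/11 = 132.55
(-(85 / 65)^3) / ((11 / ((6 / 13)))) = -29478 / 314171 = -0.09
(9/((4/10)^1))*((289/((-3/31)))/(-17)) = 7905/2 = 3952.50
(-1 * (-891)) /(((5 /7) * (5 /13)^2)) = 1054053 /125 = 8432.42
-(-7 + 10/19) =123/19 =6.47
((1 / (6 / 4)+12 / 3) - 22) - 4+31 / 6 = -16.17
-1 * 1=-1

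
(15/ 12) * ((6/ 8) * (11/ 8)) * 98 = 8085/ 64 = 126.33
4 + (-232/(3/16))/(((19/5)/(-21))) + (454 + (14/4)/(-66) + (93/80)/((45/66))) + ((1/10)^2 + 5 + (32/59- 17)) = 53906932649/7398600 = 7286.10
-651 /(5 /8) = -5208 /5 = -1041.60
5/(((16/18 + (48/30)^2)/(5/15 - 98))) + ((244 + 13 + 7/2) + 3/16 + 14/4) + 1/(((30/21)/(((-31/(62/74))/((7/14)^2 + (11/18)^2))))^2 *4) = 219289306833/395798800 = 554.04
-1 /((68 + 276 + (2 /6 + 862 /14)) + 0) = -21 /8524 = -0.00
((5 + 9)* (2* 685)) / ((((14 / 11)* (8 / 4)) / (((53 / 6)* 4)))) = 798710 / 3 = 266236.67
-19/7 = -2.71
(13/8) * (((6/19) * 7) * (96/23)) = 6552/437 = 14.99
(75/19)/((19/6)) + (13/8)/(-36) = 124907/103968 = 1.20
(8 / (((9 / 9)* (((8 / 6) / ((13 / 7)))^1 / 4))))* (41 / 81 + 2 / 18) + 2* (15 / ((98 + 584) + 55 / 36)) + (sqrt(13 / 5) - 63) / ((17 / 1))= 23.95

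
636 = 636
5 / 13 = 0.38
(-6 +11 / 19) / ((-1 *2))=103 / 38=2.71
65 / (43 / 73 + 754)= 949 / 11017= 0.09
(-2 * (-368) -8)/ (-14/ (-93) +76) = 33852/ 3541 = 9.56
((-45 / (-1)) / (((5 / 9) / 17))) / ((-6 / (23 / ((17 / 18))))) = -5589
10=10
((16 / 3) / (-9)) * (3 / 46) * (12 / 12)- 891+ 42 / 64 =-890.38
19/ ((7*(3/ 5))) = 95/ 21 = 4.52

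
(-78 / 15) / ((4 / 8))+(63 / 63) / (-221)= -10.40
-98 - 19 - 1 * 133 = -250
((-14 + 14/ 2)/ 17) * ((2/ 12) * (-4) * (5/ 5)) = 14/ 51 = 0.27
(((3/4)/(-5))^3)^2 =729/64000000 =0.00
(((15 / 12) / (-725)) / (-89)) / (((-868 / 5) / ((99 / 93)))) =-33 / 277798192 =-0.00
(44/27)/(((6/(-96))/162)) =-4224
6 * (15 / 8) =45 / 4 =11.25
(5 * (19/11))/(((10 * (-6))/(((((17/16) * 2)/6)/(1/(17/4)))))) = -5491/25344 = -0.22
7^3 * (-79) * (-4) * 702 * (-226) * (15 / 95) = -51587918928 / 19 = -2715153627.79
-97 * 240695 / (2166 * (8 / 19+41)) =-23347415 / 89718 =-260.23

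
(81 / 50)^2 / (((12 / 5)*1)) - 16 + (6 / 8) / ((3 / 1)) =-29313 / 2000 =-14.66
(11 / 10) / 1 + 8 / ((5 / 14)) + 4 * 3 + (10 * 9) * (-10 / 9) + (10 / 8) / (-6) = -1553 / 24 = -64.71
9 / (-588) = -3 / 196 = -0.02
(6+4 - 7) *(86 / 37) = 258 / 37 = 6.97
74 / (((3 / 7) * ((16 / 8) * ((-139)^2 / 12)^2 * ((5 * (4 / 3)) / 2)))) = 18648 / 1866505205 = 0.00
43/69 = 0.62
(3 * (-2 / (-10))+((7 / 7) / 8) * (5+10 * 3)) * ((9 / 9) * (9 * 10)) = 1791 / 4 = 447.75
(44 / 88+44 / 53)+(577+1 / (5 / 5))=61409 / 106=579.33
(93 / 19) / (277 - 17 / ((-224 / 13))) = 20832 / 1183111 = 0.02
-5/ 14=-0.36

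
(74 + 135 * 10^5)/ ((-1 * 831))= -13500074/ 831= -16245.58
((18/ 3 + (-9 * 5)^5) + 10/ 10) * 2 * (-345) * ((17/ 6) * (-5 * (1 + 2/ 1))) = -5411287060350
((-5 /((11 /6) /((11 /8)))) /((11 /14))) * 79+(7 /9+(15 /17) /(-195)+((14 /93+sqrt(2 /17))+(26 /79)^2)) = -3183292914037 /8465904018+sqrt(34) /17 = -375.67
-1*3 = -3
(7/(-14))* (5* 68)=-170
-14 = -14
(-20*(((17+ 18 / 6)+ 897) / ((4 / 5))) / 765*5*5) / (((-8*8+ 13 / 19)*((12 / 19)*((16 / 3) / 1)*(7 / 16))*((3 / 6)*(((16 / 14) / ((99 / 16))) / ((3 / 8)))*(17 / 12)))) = 1365527625 / 59335168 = 23.01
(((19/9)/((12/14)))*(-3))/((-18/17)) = 2261/324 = 6.98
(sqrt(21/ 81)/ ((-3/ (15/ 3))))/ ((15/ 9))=-sqrt(21)/ 9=-0.51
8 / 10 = 4 / 5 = 0.80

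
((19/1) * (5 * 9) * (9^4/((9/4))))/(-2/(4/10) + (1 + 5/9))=-22438620/31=-723826.45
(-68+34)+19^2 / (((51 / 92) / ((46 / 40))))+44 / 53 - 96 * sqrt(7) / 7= 9673067 / 13515 - 96 * sqrt(7) / 7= 679.44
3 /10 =0.30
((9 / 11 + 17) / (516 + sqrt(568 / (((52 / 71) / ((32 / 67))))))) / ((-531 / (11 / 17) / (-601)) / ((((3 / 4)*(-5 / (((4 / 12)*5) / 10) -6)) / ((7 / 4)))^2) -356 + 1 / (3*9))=-612611829648 / 6306158936697481 + 774222624*sqrt(871) / 6306158936697481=-0.00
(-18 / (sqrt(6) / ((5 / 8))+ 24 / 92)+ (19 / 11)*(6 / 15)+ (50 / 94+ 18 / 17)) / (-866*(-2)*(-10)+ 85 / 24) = -46013163024 / 307791770300575+ 152352*sqrt(6) / 1400804507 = 0.00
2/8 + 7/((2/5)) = 71/4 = 17.75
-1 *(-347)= 347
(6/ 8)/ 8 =3/ 32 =0.09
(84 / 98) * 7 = 6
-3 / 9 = -0.33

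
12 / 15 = 4 / 5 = 0.80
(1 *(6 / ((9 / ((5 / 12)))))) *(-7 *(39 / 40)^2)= -1183 / 640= -1.85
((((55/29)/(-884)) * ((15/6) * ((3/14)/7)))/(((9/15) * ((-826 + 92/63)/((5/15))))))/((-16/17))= -4125/35093886464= -0.00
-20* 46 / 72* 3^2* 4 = -460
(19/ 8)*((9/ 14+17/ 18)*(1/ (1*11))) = 475/ 1386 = 0.34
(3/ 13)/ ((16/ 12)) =9/ 52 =0.17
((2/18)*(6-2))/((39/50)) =200/351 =0.57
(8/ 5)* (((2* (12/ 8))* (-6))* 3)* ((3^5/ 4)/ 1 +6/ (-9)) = -25956/ 5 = -5191.20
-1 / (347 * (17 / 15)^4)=-50625 / 28981787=-0.00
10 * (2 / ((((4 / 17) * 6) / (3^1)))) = 85 / 2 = 42.50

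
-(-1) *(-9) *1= -9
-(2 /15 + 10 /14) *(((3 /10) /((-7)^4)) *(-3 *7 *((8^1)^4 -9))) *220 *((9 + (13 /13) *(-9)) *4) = 0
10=10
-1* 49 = -49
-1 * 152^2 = -23104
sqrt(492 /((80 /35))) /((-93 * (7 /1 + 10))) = -sqrt(861) /3162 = -0.01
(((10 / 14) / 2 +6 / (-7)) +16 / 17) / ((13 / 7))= 105 / 442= 0.24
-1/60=-0.02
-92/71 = -1.30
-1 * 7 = -7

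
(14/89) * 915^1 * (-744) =-9530640/89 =-107085.84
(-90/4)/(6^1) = -15/4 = -3.75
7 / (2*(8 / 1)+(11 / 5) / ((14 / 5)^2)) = 1372 / 3191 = 0.43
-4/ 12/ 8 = -1/ 24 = -0.04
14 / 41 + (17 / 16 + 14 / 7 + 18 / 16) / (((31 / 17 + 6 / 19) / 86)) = 38230475 / 226648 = 168.68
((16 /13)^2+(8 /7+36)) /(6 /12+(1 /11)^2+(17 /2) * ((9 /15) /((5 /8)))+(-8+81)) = 276678600 /584512019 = 0.47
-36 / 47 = -0.77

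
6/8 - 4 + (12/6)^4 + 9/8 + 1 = 119/8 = 14.88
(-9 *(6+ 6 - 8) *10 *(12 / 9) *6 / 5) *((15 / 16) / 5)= -108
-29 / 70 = -0.41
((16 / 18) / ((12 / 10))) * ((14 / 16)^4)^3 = 69206436005 / 463856467968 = 0.15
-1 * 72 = -72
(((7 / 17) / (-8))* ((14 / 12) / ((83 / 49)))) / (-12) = 2401 / 812736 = 0.00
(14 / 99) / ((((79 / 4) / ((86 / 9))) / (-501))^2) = 46203817856 / 5560731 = 8308.95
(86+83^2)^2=48650625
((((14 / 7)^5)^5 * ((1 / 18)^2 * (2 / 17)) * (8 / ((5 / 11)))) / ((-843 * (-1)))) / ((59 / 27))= 1476395008 / 12682935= 116.41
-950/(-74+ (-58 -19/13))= 2470/347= 7.12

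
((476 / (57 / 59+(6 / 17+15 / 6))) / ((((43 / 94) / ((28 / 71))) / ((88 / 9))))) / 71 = 4705530368 / 317991321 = 14.80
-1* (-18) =18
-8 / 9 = -0.89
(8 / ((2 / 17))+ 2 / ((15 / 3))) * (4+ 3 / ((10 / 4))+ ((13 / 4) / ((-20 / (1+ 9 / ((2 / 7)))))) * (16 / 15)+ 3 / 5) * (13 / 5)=741 / 25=29.64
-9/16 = -0.56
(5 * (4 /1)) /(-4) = -5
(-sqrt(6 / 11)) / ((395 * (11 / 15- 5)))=3 * sqrt(66) / 55616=0.00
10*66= 660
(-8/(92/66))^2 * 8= 139392/529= 263.50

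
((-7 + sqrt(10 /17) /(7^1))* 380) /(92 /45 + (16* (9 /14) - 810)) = 418950 /125633 - 8550* sqrt(170) /2135761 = 3.28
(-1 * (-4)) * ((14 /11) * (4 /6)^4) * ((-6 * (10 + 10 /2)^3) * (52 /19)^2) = -605696000 /3971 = -152529.84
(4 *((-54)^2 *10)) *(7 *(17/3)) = 4626720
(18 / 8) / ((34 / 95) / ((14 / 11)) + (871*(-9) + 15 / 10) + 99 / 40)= -11970 / 41680837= -0.00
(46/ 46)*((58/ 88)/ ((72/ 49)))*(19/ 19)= 1421/ 3168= 0.45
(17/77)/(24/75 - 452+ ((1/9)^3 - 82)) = -0.00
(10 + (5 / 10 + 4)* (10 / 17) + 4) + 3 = 334 / 17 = 19.65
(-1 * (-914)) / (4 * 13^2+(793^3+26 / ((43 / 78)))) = 0.00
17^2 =289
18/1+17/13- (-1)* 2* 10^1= 511/13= 39.31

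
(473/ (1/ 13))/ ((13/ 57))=26961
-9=-9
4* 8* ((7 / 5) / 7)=32 / 5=6.40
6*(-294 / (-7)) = 252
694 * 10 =6940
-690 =-690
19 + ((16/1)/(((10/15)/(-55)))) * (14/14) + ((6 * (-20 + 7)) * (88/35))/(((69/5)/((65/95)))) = -4009503/3059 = -1310.72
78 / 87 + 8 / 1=258 / 29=8.90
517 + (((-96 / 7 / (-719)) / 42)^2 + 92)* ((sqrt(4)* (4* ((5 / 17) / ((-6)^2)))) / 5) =10934488241933 / 21100797137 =518.20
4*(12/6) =8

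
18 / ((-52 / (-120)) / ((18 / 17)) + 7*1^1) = 9720 / 4001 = 2.43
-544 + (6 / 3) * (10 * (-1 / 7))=-3828 / 7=-546.86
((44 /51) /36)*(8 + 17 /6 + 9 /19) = 14179 /52326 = 0.27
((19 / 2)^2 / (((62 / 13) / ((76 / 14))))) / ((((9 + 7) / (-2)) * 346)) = -89167 / 2402624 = -0.04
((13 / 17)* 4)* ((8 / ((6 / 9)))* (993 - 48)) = 589680 / 17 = 34687.06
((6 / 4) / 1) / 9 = 1 / 6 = 0.17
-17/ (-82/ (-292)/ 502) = -1245964/ 41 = -30389.37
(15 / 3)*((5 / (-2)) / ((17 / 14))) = -175 / 17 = -10.29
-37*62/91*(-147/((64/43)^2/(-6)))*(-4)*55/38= 7348582395/126464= 58108.10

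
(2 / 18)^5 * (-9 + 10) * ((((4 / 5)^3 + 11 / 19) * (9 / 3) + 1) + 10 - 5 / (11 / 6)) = 301628 / 1542655125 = 0.00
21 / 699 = 0.03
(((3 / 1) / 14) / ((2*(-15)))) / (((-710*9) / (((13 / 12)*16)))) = 13 / 670950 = 0.00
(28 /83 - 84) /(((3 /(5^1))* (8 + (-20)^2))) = -0.34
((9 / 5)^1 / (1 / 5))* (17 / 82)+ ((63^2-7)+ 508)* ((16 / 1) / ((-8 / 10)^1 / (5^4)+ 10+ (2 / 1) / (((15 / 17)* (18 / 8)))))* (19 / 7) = 4701372787791 / 266520254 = 17639.83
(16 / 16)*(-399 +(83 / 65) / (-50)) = -1296833 / 3250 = -399.03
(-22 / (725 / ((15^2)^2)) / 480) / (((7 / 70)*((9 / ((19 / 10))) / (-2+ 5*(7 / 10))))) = -10.13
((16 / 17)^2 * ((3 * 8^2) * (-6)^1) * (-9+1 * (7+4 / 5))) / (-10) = -884736 / 7225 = -122.45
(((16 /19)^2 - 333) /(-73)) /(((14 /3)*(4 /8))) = 359871 /184471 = 1.95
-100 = -100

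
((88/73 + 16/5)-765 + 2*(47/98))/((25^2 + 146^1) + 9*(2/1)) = -13586078/14111265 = -0.96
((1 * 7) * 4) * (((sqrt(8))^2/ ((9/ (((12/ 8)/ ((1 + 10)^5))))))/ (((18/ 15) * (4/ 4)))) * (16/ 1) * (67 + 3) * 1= 313600/ 1449459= 0.22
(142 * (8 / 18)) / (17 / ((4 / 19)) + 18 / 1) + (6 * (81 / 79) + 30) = 130792 / 3555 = 36.79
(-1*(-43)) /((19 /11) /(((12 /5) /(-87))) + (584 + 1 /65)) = 122980 /1491209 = 0.08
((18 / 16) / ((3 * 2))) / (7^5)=3 / 268912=0.00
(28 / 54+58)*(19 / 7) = 30020 / 189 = 158.84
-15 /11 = -1.36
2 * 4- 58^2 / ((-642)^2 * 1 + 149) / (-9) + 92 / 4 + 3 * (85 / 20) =649406431 / 14843268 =43.75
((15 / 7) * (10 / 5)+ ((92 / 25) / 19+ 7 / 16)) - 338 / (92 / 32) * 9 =-1288658883 / 1223600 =-1053.17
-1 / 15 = -0.07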